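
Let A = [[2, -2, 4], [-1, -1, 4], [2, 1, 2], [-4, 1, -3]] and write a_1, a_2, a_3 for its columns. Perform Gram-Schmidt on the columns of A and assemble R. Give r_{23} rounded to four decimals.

r_{23} = -3.6742

e_1 = a_1/‖a_1‖ = (2, -1, 2, -4)/5.0000 = (0.4000, -0.2000, 0.4000, -0.8000).
r_{12} = e_1·a_2 = -1.0000.
u_2 = a_2 + 1.0000·e_1 = (-1.6000, -1.2000, 1.4000, 0.2000).
‖u_2‖ = 2.4495, so e_2 = (-0.6532, -0.4899, 0.5715, 0.0816).
r_{23} = e_2·a_3 = -3.6742.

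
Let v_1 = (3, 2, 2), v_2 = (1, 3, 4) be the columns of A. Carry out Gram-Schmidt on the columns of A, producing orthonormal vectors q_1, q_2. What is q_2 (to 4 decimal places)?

q_2 = (-0.6667, 0.3333, 0.6667)

v_1 = (3, 2, 2); ‖v_1‖ = 4.1231, so q_1 = (0.7276, 0.4851, 0.4851).
q_1·v_2 = 0.7276·1 + 0.4851·3 + 0.4851·4 = 4.1231.
u_2 = v_2 − 4.1231·q_1 = (-2.0000, 1.0000, 2.0000).
‖u_2‖ = 3.0000, so q_2 = (-0.6667, 0.3333, 0.6667).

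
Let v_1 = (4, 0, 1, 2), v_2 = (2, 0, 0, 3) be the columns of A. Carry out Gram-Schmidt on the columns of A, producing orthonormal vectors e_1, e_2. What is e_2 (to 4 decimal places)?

v_1 = (4, 0, 1, 2); ‖v_1‖ = 4.5826, so e_1 = (0.8729, 0.0000, 0.2182, 0.4364).
e_1·v_2 = 0.8729·2 + 0.0000·0 + 0.2182·0 + 0.4364·3 = 3.0551.
u_2 = v_2 − 3.0551·e_1 = (-0.6667, 0.0000, -0.6667, 1.6667).
‖u_2‖ = 1.9149, so e_2 = (-0.3482, 0.0000, -0.3482, 0.8704).

e_2 = (-0.3482, 0.0000, -0.3482, 0.8704)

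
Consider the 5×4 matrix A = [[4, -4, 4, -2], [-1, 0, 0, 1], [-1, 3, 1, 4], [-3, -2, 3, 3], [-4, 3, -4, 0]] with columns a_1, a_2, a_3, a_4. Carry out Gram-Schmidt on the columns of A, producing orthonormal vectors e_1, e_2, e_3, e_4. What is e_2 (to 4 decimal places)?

a_1 = (4, -1, -1, -3, -4); ‖a_1‖ = 6.5574, so e_1 = (0.6100, -0.1525, -0.1525, -0.4575, -0.6100).
e_1·a_2 = 0.6100·(-4) + (-0.1525)·0 + (-0.1525)·3 + (-0.4575)·(-2) + (-0.6100)·3 = -3.8125.
u_2 = a_2 + 3.8125·e_1 = (-1.6744, -0.5814, 2.4186, -3.7442, 0.6744).
‖u_2‖ = 4.8441, so e_2 = (-0.3457, -0.1200, 0.4993, -0.7729, 0.1392).

e_2 = (-0.3457, -0.1200, 0.4993, -0.7729, 0.1392)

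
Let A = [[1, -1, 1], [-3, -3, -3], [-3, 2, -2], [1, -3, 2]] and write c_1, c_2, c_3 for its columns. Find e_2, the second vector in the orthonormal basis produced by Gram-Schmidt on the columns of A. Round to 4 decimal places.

e_2 = (-0.1983, -0.6575, 0.3862, -0.6158)

c_1 = (1, -3, -3, 1); ‖c_1‖ = 4.4721, so e_1 = (0.2236, -0.6708, -0.6708, 0.2236).
e_1·c_2 = 0.2236·(-1) + (-0.6708)·(-3) + (-0.6708)·2 + 0.2236·(-3) = -0.2236.
u_2 = c_2 + 0.2236·e_1 = (-0.9500, -3.1500, 1.8500, -2.9500).
‖u_2‖ = 4.7906, so e_2 = (-0.1983, -0.6575, 0.3862, -0.6158).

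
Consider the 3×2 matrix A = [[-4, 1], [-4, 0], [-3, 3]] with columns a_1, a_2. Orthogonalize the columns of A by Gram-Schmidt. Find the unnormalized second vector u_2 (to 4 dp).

a_1 = (-4, -4, -3); ‖a_1‖ = 6.4031, so e_1 = (-0.6247, -0.6247, -0.4685).
e_1·a_2 = (-0.6247)·1 + (-0.6247)·0 + (-0.4685)·3 = -2.0303.
u_2 = a_2 + 2.0303·e_1 = (-0.2683, -1.2683, 2.0488).

u_2 = (-0.2683, -1.2683, 2.0488)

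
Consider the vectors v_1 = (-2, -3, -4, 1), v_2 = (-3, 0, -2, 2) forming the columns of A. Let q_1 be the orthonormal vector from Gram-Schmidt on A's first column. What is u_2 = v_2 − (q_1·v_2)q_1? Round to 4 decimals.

u_2 = (-1.9333, 1.6000, 0.1333, 1.4667)

v_1 = (-2, -3, -4, 1); ‖v_1‖ = 5.4772, so q_1 = (-0.3651, -0.5477, -0.7303, 0.1826).
q_1·v_2 = (-0.3651)·(-3) + (-0.5477)·0 + (-0.7303)·(-2) + 0.1826·2 = 2.9212.
u_2 = v_2 − 2.9212·q_1 = (-1.9333, 1.6000, 0.1333, 1.4667).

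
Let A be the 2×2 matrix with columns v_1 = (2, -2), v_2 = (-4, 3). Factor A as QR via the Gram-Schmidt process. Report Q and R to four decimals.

Q = [[0.7071, -0.7071], [-0.7071, -0.7071]], R = [[2.8284, -4.9497], [0.0000, 0.7071]]

v_1 = (2, -2); ‖v_1‖ = 2.8284, so q_1 = (0.7071, -0.7071).
q_1·v_2 = 0.7071·(-4) + (-0.7071)·3 = -4.9497.
u_2 = v_2 + 4.9497·q_1 = (-0.5000, -0.5000).
‖u_2‖ = 0.7071, so q_2 = (-0.7071, -0.7071).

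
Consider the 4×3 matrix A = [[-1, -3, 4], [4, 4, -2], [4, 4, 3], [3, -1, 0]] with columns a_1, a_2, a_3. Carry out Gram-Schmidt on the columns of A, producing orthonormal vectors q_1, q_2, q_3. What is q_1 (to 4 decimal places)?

a_1 = (-1, 4, 4, 3); ‖a_1‖ = 6.4807, so q_1 = (-0.1543, 0.6172, 0.6172, 0.4629).

q_1 = (-0.1543, 0.6172, 0.6172, 0.4629)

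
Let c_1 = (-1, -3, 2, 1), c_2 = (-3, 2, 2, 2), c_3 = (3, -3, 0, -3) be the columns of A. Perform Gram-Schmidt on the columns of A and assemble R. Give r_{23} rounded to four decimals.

q_1 = c_1/‖c_1‖ = (-1, -3, 2, 1)/3.8730 = (-0.2582, -0.7746, 0.5164, 0.2582).
r_{12} = q_1·c_2 = 0.7746.
u_2 = c_2 − 0.7746·q_1 = (-2.8000, 2.6000, 1.6000, 1.8000).
‖u_2‖ = 4.5166, so q_2 = (-0.6199, 0.5756, 0.3542, 0.3985).
r_{23} = q_2·c_3 = -4.7823.

r_{23} = -4.7823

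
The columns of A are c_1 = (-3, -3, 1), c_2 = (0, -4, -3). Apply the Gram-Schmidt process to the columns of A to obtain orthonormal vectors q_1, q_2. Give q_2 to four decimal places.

q_2 = (0.3121, -0.5663, -0.7628)

q_1 = c_1/‖c_1‖ = (-3, -3, 1)/4.3589 = (-0.6882, -0.6882, 0.2294).
r_{12} = q_1·c_2 = 2.0647.
u_2 = c_2 − 2.0647·q_1 = (1.4211, -2.5789, -3.4737).
‖u_2‖ = 4.5538, so q_2 = (0.3121, -0.5663, -0.7628).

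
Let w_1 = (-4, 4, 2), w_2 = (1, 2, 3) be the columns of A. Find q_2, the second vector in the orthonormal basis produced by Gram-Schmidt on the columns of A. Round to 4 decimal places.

q_2 = (0.6302, 0.2653, 0.7297)

q_1 = w_1/‖w_1‖ = (-4, 4, 2)/6.0000 = (-0.6667, 0.6667, 0.3333).
r_{12} = q_1·w_2 = 1.6667.
u_2 = w_2 − 1.6667·q_1 = (2.1111, 0.8889, 2.4444).
‖u_2‖ = 3.3500, so q_2 = (0.6302, 0.2653, 0.7297).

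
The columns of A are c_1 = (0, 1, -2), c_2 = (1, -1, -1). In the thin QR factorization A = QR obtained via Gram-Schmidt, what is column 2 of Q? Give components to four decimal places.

q_2 = (0.5976, -0.7171, -0.3586)

c_1 = (0, 1, -2); ‖c_1‖ = 2.2361, so q_1 = (0.0000, 0.4472, -0.8944).
q_1·c_2 = 0.0000·1 + 0.4472·(-1) + (-0.8944)·(-1) = 0.4472.
u_2 = c_2 − 0.4472·q_1 = (1.0000, -1.2000, -0.6000).
‖u_2‖ = 1.6733, so q_2 = (0.5976, -0.7171, -0.3586).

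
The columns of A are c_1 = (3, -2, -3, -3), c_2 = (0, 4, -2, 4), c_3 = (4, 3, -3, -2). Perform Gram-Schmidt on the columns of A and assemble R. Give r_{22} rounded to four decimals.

q_1 = c_1/‖c_1‖ = (3, -2, -3, -3)/5.5678 = (0.5388, -0.3592, -0.5388, -0.5388).
r_{12} = q_1·c_2 = -2.5145.
u_2 = c_2 + 2.5145·q_1 = (1.3548, 3.0968, -3.3548, 2.6452).
r_{22} = ‖u_2‖ = 5.4477.

r_{22} = 5.4477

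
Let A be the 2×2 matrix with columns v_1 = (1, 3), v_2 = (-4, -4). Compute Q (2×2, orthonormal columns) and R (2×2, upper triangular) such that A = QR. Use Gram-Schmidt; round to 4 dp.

Q = [[0.3162, -0.9487], [0.9487, 0.3162]], R = [[3.1623, -5.0596], [0.0000, 2.5298]]

q_1 = v_1/‖v_1‖ = (1, 3)/3.1623 = (0.3162, 0.9487).
r_{12} = q_1·v_2 = -5.0596.
u_2 = v_2 + 5.0596·q_1 = (-2.4000, 0.8000).
‖u_2‖ = 2.5298, so q_2 = (-0.9487, 0.3162).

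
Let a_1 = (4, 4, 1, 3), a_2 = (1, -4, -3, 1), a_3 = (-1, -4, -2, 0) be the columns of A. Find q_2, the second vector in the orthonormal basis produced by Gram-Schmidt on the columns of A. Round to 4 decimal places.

q_2 = (0.4414, -0.5885, -0.5591, 0.3825)

a_1 = (4, 4, 1, 3); ‖a_1‖ = 6.4807, so q_1 = (0.6172, 0.6172, 0.1543, 0.4629).
q_1·a_2 = 0.6172·1 + 0.6172·(-4) + 0.1543·(-3) + 0.4629·1 = -1.8516.
u_2 = a_2 + 1.8516·q_1 = (2.1429, -2.8571, -2.7143, 1.8571).
‖u_2‖ = 4.8550, so q_2 = (0.4414, -0.5885, -0.5591, 0.3825).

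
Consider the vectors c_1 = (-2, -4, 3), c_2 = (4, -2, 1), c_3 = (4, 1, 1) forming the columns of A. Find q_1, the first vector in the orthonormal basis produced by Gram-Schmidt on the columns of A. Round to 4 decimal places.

q_1 = (-0.3714, -0.7428, 0.5571)

c_1 = (-2, -4, 3); ‖c_1‖ = 5.3852, so q_1 = (-0.3714, -0.7428, 0.5571).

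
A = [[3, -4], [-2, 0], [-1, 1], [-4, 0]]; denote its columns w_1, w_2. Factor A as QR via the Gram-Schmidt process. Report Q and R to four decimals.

Q = [[0.5477, -0.8008], [-0.3651, -0.2571], [-0.1826, 0.1681], [-0.7303, -0.5141]], R = [[5.4772, -2.3735], [0.0000, 3.3714]]

w_1 = (3, -2, -1, -4); ‖w_1‖ = 5.4772, so e_1 = (0.5477, -0.3651, -0.1826, -0.7303).
e_1·w_2 = 0.5477·(-4) + (-0.3651)·0 + (-0.1826)·1 + (-0.7303)·0 = -2.3735.
u_2 = w_2 + 2.3735·e_1 = (-2.7000, -0.8667, 0.5667, -1.7333).
‖u_2‖ = 3.3714, so e_2 = (-0.8008, -0.2571, 0.1681, -0.5141).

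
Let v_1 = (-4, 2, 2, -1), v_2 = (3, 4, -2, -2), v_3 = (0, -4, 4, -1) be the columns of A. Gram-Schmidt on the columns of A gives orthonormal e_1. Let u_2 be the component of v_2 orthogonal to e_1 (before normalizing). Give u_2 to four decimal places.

v_1 = (-4, 2, 2, -1); ‖v_1‖ = 5.0000, so e_1 = (-0.8000, 0.4000, 0.4000, -0.2000).
e_1·v_2 = (-0.8000)·3 + 0.4000·4 + 0.4000·(-2) + (-0.2000)·(-2) = -1.2000.
u_2 = v_2 + 1.2000·e_1 = (2.0400, 4.4800, -1.5200, -2.2400).

u_2 = (2.0400, 4.4800, -1.5200, -2.2400)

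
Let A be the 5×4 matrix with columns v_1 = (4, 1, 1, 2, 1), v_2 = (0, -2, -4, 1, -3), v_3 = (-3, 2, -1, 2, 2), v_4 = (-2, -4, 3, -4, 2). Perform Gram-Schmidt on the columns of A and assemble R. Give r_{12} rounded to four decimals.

r_{12} = -1.4596

v_1 = (4, 1, 1, 2, 1); ‖v_1‖ = 4.7958, so q_1 = (0.8341, 0.2085, 0.2085, 0.4170, 0.2085).
r_{12} = q_1·v_2 = -1.4596.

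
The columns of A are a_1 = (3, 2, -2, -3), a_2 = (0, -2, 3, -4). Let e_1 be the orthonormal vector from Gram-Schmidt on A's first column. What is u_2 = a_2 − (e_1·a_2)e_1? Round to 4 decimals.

u_2 = (-0.2308, -2.1538, 3.1538, -3.7692)

e_1 = a_1/‖a_1‖ = (3, 2, -2, -3)/5.0990 = (0.5883, 0.3922, -0.3922, -0.5883).
r_{12} = e_1·a_2 = 0.3922.
u_2 = a_2 − 0.3922·e_1 = (-0.2308, -2.1538, 3.1538, -3.7692).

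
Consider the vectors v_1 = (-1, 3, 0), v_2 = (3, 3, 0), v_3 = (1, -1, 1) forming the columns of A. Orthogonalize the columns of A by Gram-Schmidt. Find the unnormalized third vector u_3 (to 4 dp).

v_1 = (-1, 3, 0); ‖v_1‖ = 3.1623, so e_1 = (-0.3162, 0.9487, 0.0000).
e_1·v_2 = (-0.3162)·3 + 0.9487·3 + 0.0000·0 = 1.8974.
u_2 = v_2 − 1.8974·e_1 = (3.6000, 1.2000, 0.0000).
‖u_2‖ = 3.7947, so e_2 = (0.9487, 0.3162, 0.0000).
e_1·v_3 = (-0.3162)·1 + 0.9487·(-1) + 0.0000·1 = -1.2649; e_2·v_3 = 0.9487·1 + 0.3162·(-1) + 0.0000·1 = 0.6325.
u_3 = v_3 + 1.2649·e_1 − 0.6325·e_2 = (0.0000, 0.0000, 1.0000).

u_3 = (0.0000, 0.0000, 1.0000)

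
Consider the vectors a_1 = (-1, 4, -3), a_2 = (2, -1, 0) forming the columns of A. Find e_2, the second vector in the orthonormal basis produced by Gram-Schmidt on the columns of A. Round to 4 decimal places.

e_1 = a_1/‖a_1‖ = (-1, 4, -3)/5.0990 = (-0.1961, 0.7845, -0.5883).
r_{12} = e_1·a_2 = -1.1767.
u_2 = a_2 + 1.1767·e_1 = (1.7692, -0.0769, -0.6923).
‖u_2‖ = 1.9014, so e_2 = (0.9305, -0.0405, -0.3641).

e_2 = (0.9305, -0.0405, -0.3641)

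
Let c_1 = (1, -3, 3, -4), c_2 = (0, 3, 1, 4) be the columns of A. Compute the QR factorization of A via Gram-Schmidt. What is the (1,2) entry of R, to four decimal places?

q_1 = c_1/‖c_1‖ = (1, -3, 3, -4)/5.9161 = (0.1690, -0.5071, 0.5071, -0.6761).
r_{12} = q_1·c_2 = -3.7187.

r_{12} = -3.7187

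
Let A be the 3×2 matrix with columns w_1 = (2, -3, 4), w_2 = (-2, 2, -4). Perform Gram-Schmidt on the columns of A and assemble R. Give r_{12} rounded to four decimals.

e_1 = w_1/‖w_1‖ = (2, -3, 4)/5.3852 = (0.3714, -0.5571, 0.7428).
r_{12} = e_1·w_2 = -4.8281.

r_{12} = -4.8281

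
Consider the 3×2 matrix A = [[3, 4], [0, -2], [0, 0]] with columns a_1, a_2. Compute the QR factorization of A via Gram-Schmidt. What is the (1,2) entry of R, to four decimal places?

q_1 = a_1/‖a_1‖ = (3, 0, 0)/3.0000 = (1.0000, 0.0000, 0.0000).
r_{12} = q_1·a_2 = 4.0000.

r_{12} = 4.0000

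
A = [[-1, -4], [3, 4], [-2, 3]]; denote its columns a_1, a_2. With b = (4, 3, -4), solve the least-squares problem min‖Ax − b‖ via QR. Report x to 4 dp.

x = (1.4620, -0.7468)

q_1 = a_1/‖a_1‖ = (-1, 3, -2)/3.7417 = (-0.2673, 0.8018, -0.5345).
r_{12} = q_1·a_2 = 2.6726.
u_2 = a_2 − 2.6726·q_1 = (-3.2857, 1.8571, 4.4286).
‖u_2‖ = 5.8187, so q_2 = (-0.5647, 0.3192, 0.7611).
Qᵀb = (3.4744, -4.3456).
Back-substitute: x_2 = -4.3456/5.8187 = -0.7468.
x_1 = (3.4744 − 2.6726·(-0.7468))/3.7417 = 1.4620.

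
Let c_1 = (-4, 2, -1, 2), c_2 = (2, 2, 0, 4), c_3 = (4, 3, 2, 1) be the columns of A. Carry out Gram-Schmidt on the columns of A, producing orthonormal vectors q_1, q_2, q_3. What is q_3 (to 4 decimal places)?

c_1 = (-4, 2, -1, 2); ‖c_1‖ = 5.0000, so q_1 = (-0.8000, 0.4000, -0.2000, 0.4000).
q_1·c_2 = (-0.8000)·2 + 0.4000·2 + (-0.2000)·0 + 0.4000·4 = 0.8000.
u_2 = c_2 − 0.8000·q_1 = (2.6400, 1.6800, 0.1600, 3.6800).
‖u_2‖ = 4.8332, so q_2 = (0.5462, 0.3476, 0.0331, 0.7614).
q_1·c_3 = (-0.8000)·4 + 0.4000·3 + (-0.2000)·2 + 0.4000·1 = -2.0000; q_2·c_3 = 0.5462·4 + 0.3476·3 + 0.0331·2 + 0.7614·1 = 4.0553.
u_3 = c_3 + 2.0000·q_1 − 4.0553·q_2 = (0.1849, 2.3904, 1.4658, -1.2877).
‖u_3‖ = 3.0911, so q_3 = (0.0598, 0.7733, 0.4742, -0.4166).

q_3 = (0.0598, 0.7733, 0.4742, -0.4166)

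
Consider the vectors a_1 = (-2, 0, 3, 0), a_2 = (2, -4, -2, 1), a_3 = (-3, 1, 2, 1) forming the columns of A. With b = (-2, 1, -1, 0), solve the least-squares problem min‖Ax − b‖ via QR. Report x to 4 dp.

x = (-0.8711, -0.0960, 0.9470)

a_1 = (-2, 0, 3, 0); ‖a_1‖ = 3.6056, so q_1 = (-0.5547, 0.0000, 0.8321, 0.0000).
q_1·a_2 = (-0.5547)·2 + 0.0000·(-4) + 0.8321·(-2) + 0.0000·1 = -2.7735.
u_2 = a_2 + 2.7735·q_1 = (0.4615, -4.0000, 0.3077, 1.0000).
‖u_2‖ = 4.1603, so q_2 = (0.1109, -0.9615, 0.0740, 0.2404).
q_1·a_3 = (-0.5547)·(-3) + 0.0000·1 + 0.8321·2 + 0.0000·1 = 3.3282; q_2·a_3 = 0.1109·(-3) + (-0.9615)·1 + 0.0740·2 + 0.2404·1 = -0.9060.
u_3 = a_3 − 3.3282·q_1 + 0.9060·q_2 = (-1.0533, 0.1289, -0.7022, 1.2178).
‖u_3‖ = 1.7613, so q_3 = (-0.5980, 0.0732, -0.3987, 0.6914).
Qᵀb = (0.2774, -1.2573, 1.6679).
Back-substitute: x_3 = 1.6679/1.7613 = 0.9470.
x_2 = (-1.2573 + 0.9060·0.9470)/4.1603 = -0.0960.
x_1 = (0.2774 + 2.7735·(-0.0960) − 3.3282·0.9470)/3.6056 = -0.8711.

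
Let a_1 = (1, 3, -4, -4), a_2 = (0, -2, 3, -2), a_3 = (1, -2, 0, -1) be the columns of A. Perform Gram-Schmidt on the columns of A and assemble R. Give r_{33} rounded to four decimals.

a_1 = (1, 3, -4, -4); ‖a_1‖ = 6.4807, so e_1 = (0.1543, 0.4629, -0.6172, -0.6172).
e_1·a_2 = 0.1543·0 + 0.4629·(-2) + (-0.6172)·3 + (-0.6172)·(-2) = -1.5430.
u_2 = a_2 + 1.5430·e_1 = (0.2381, -1.2857, 2.0476, -2.9524).
‖u_2‖ = 3.8235, so e_2 = (0.0623, -0.3363, 0.5355, -0.7722).
e_1·a_3 = 0.1543·1 + 0.4629·(-2) + (-0.6172)·0 + (-0.6172)·(-1) = -0.1543; e_2·a_3 = 0.0623·1 + (-0.3363)·(-2) + 0.5355·0 + (-0.7722)·(-1) = 1.5070.
u_3 = a_3 + 0.1543·e_1 − 1.5070·e_2 = (0.9300, -1.4218, -0.9023, 0.0684).
r_{33} = ‖u_3‖ = 1.9249.

r_{33} = 1.9249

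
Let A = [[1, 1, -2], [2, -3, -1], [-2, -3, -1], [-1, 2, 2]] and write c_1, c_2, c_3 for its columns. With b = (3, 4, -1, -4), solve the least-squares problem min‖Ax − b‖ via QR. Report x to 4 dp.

c_1 = (1, 2, -2, -1); ‖c_1‖ = 3.1623, so e_1 = (0.3162, 0.6325, -0.6325, -0.3162).
e_1·c_2 = 0.3162·1 + 0.6325·(-3) + (-0.6325)·(-3) + (-0.3162)·2 = -0.3162.
u_2 = c_2 + 0.3162·e_1 = (1.1000, -2.8000, -3.2000, 1.9000).
‖u_2‖ = 4.7854, so e_2 = (0.2299, -0.5851, -0.6687, 0.3970).
e_1·c_3 = 0.3162·(-2) + 0.6325·(-1) + (-0.6325)·(-1) + (-0.3162)·2 = -1.2649; e_2·c_3 = 0.2299·(-2) + (-0.5851)·(-1) + (-0.6687)·(-1) + 0.3970·2 = 1.5882.
u_3 = c_3 + 1.2649·e_1 − 1.5882·e_2 = (-1.9651, 0.7293, -0.7380, 0.9694).
‖u_3‖ = 2.4244, so e_3 = (-0.8105, 0.3008, -0.3044, 0.3999).
Qᵀb = (5.3759, -2.5703, -2.5235).
Back-substitute: x_3 = -2.5235/2.4244 = -1.0409.
x_2 = (-2.5703 − 1.5882·(-1.0409))/4.7854 = -0.1917.
x_1 = (5.3759 + 0.3162·(-0.1917) + 1.2649·(-1.0409))/3.1623 = 1.2645.

x = (1.2645, -0.1917, -1.0409)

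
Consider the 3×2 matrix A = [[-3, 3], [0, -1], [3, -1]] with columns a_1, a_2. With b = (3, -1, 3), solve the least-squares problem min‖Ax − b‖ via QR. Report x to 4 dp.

a_1 = (-3, 0, 3); ‖a_1‖ = 4.2426, so e_1 = (-0.7071, 0.0000, 0.7071).
e_1·a_2 = (-0.7071)·3 + 0.0000·(-1) + 0.7071·(-1) = -2.8284.
u_2 = a_2 + 2.8284·e_1 = (1.0000, -1.0000, 1.0000).
‖u_2‖ = 1.7321, so e_2 = (0.5774, -0.5774, 0.5774).
Qᵀb = (0.0000, 4.0415).
Back-substitute: x_2 = 4.0415/1.7321 = 2.3333.
x_1 = (0.0000 + 2.8284·2.3333)/4.2426 = 1.5556.

x = (1.5556, 2.3333)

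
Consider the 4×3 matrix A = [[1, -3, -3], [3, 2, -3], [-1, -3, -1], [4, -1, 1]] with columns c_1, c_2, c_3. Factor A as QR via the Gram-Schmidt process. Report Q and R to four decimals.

c_1 = (1, 3, -1, 4); ‖c_1‖ = 5.1962, so e_1 = (0.1925, 0.5774, -0.1925, 0.7698).
e_1·c_2 = 0.1925·(-3) + 0.5774·2 + (-0.1925)·(-3) + 0.7698·(-1) = 0.3849.
u_2 = c_2 − 0.3849·e_1 = (-3.0741, 1.7778, -2.9259, -1.2963).
‖u_2‖ = 4.7804, so e_2 = (-0.6431, 0.3719, -0.6121, -0.2712).
e_1·c_3 = 0.1925·(-3) + 0.5774·(-3) + (-0.1925)·(-1) + 0.7698·1 = -1.3472; e_2·c_3 = (-0.6431)·(-3) + 0.3719·(-3) + (-0.6121)·(-1) + (-0.2712)·1 = 1.1544.
u_3 = c_3 + 1.3472·e_1 − 1.1544·e_2 = (-1.9984, -2.6515, -0.5527, 2.3501).
‖u_3‖ = 4.1052, so e_3 = (-0.4868, -0.6459, -0.1346, 0.5725).

Q = [[0.1925, -0.6431, -0.4868], [0.5774, 0.3719, -0.6459], [-0.1925, -0.6121, -0.1346], [0.7698, -0.2712, 0.5725]], R = [[5.1962, 0.3849, -1.3472], [0.0000, 4.7804, 1.1544], [0.0000, 0.0000, 4.1052]]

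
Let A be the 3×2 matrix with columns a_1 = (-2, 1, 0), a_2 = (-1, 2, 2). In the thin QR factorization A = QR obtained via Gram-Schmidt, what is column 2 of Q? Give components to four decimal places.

q_2 = (0.2491, 0.4983, 0.8305)

a_1 = (-2, 1, 0); ‖a_1‖ = 2.2361, so q_1 = (-0.8944, 0.4472, 0.0000).
q_1·a_2 = (-0.8944)·(-1) + 0.4472·2 + 0.0000·2 = 1.7889.
u_2 = a_2 − 1.7889·q_1 = (0.6000, 1.2000, 2.0000).
‖u_2‖ = 2.4083, so q_2 = (0.2491, 0.4983, 0.8305).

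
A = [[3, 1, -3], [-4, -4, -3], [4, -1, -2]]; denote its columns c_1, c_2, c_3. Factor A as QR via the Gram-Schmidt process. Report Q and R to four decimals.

e_1 = c_1/‖c_1‖ = (3, -4, 4)/6.4031 = (0.4685, -0.6247, 0.6247).
r_{12} = e_1·c_2 = 2.3426.
u_2 = c_2 − 2.3426·e_1 = (-0.0976, -2.5366, -2.4634).
‖u_2‖ = 3.5373, so e_2 = (-0.0276, -0.7171, -0.6964).
r_{13} = e_1·c_3 = -0.7809; r_{23} = e_2·c_3 = 3.6269.
u_3 = c_3 + 0.7809·e_1 − 3.6269·e_2 = (-2.5341, -0.8869, 1.0136).
‖u_3‖ = 2.8698, so e_3 = (-0.8830, -0.3091, 0.3532).

Q = [[0.4685, -0.0276, -0.8830], [-0.6247, -0.7171, -0.3091], [0.6247, -0.6964, 0.3532]], R = [[6.4031, 2.3426, -0.7809], [0.0000, 3.5373, 3.6269], [0.0000, 0.0000, 2.8698]]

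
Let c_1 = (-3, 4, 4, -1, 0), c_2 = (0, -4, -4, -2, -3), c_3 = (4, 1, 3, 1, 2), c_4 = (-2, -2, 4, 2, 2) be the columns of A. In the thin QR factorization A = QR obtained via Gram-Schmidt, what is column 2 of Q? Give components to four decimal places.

q_2 = (-0.4414, -0.2354, -0.2354, -0.5591, -0.6179)

c_1 = (-3, 4, 4, -1, 0); ‖c_1‖ = 6.4807, so q_1 = (-0.4629, 0.6172, 0.6172, -0.1543, 0.0000).
q_1·c_2 = (-0.4629)·0 + 0.6172·(-4) + 0.6172·(-4) + (-0.1543)·(-2) + 0.0000·(-3) = -4.6291.
u_2 = c_2 + 4.6291·q_1 = (-2.1429, -1.1429, -1.1429, -2.7143, -3.0000).
‖u_2‖ = 4.8550, so q_2 = (-0.4414, -0.2354, -0.2354, -0.5591, -0.6179).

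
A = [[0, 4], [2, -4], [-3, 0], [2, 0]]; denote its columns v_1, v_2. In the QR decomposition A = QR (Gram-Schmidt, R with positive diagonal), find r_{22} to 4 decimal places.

v_1 = (0, 2, -3, 2); ‖v_1‖ = 4.1231, so q_1 = (0.0000, 0.4851, -0.7276, 0.4851).
q_1·v_2 = 0.0000·4 + 0.4851·(-4) + (-0.7276)·0 + 0.4851·0 = -1.9403.
u_2 = v_2 + 1.9403·q_1 = (4.0000, -3.0588, -1.4118, 0.9412).
r_{22} = ‖u_2‖ = 5.3137.

r_{22} = 5.3137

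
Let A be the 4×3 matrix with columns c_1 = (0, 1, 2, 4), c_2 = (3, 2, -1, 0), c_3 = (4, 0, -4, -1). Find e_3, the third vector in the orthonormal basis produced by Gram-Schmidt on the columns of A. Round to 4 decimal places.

c_1 = (0, 1, 2, 4); ‖c_1‖ = 4.5826, so e_1 = (0.0000, 0.2182, 0.4364, 0.8729).
e_1·c_2 = 0.0000·3 + 0.2182·2 + 0.4364·(-1) + 0.8729·0 = 0.0000.
u_2 = c_2 + 0.0000·e_1 = (3.0000, 2.0000, -1.0000, 0.0000).
‖u_2‖ = 3.7417, so e_2 = (0.8018, 0.5345, -0.2673, 0.0000).
e_1·c_3 = 0.0000·4 + 0.2182·0 + 0.4364·(-4) + 0.8729·(-1) = -2.6186; e_2·c_3 = 0.8018·4 + 0.5345·0 + (-0.2673)·(-4) + 0.0000·(-1) = 4.2762.
u_3 = c_3 + 2.6186·e_1 − 4.2762·e_2 = (0.5714, -1.7143, -1.7143, 1.2857).
‖u_3‖ = 2.8031, so e_3 = (0.2039, -0.6116, -0.6116, 0.4587).

e_3 = (0.2039, -0.6116, -0.6116, 0.4587)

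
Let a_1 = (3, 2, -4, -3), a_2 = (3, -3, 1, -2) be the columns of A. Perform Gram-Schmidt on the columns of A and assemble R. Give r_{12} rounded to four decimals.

a_1 = (3, 2, -4, -3); ‖a_1‖ = 6.1644, so q_1 = (0.4867, 0.3244, -0.6489, -0.4867).
r_{12} = q_1·a_2 = 0.8111.

r_{12} = 0.8111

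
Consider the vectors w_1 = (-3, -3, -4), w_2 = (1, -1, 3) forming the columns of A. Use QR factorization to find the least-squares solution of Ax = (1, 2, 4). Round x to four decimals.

w_1 = (-3, -3, -4); ‖w_1‖ = 5.8310, so e_1 = (-0.5145, -0.5145, -0.6860).
e_1·w_2 = (-0.5145)·1 + (-0.5145)·(-1) + (-0.6860)·3 = -2.0580.
u_2 = w_2 + 2.0580·e_1 = (-0.0588, -2.0588, 1.5882).
‖u_2‖ = 2.6009, so e_2 = (-0.0226, -0.7916, 0.6106).
Qᵀb = (-4.2875, 0.8368).
Back-substitute: x_2 = 0.8368/2.6009 = 0.3217.
x_1 = (-4.2875 + 2.0580·0.3217)/5.8310 = -0.6217.

x = (-0.6217, 0.3217)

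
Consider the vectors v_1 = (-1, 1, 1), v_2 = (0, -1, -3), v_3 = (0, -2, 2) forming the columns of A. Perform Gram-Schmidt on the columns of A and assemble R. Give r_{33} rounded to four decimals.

r_{33} = 2.1381

v_1 = (-1, 1, 1); ‖v_1‖ = 1.7321, so e_1 = (-0.5774, 0.5774, 0.5774).
e_1·v_2 = (-0.5774)·0 + 0.5774·(-1) + 0.5774·(-3) = -2.3094.
u_2 = v_2 + 2.3094·e_1 = (-1.3333, 0.3333, -1.6667).
‖u_2‖ = 2.1602, so e_2 = (-0.6172, 0.1543, -0.7715).
e_1·v_3 = (-0.5774)·0 + 0.5774·(-2) + 0.5774·2 = 0.0000; e_2·v_3 = (-0.6172)·0 + 0.1543·(-2) + (-0.7715)·2 = -1.8516.
u_3 = v_3 + 0.0000·e_1 + 1.8516·e_2 = (-1.1429, -1.7143, 0.5714).
r_{33} = ‖u_3‖ = 2.1381.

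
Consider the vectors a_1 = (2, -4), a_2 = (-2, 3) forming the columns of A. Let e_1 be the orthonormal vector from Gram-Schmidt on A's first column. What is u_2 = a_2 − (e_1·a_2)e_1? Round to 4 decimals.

a_1 = (2, -4); ‖a_1‖ = 4.4721, so e_1 = (0.4472, -0.8944).
e_1·a_2 = 0.4472·(-2) + (-0.8944)·3 = -3.5777.
u_2 = a_2 + 3.5777·e_1 = (-0.4000, -0.2000).

u_2 = (-0.4000, -0.2000)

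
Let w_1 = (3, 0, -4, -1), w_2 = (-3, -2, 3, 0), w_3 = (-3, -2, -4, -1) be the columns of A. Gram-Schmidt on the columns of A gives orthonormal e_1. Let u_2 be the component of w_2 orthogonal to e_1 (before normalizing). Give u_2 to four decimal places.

u_2 = (-0.5769, -2.0000, -0.2308, -0.8077)

w_1 = (3, 0, -4, -1); ‖w_1‖ = 5.0990, so e_1 = (0.5883, 0.0000, -0.7845, -0.1961).
e_1·w_2 = 0.5883·(-3) + 0.0000·(-2) + (-0.7845)·3 + (-0.1961)·0 = -4.1184.
u_2 = w_2 + 4.1184·e_1 = (-0.5769, -2.0000, -0.2308, -0.8077).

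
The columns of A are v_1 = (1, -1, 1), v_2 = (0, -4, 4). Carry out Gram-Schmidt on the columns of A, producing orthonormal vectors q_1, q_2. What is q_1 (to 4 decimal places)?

v_1 = (1, -1, 1); ‖v_1‖ = 1.7321, so q_1 = (0.5774, -0.5774, 0.5774).

q_1 = (0.5774, -0.5774, 0.5774)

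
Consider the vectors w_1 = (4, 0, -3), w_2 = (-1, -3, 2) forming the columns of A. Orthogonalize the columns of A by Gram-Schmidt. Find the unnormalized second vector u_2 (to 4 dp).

u_2 = (0.6000, -3.0000, 0.8000)

w_1 = (4, 0, -3); ‖w_1‖ = 5.0000, so q_1 = (0.8000, 0.0000, -0.6000).
q_1·w_2 = 0.8000·(-1) + 0.0000·(-3) + (-0.6000)·2 = -2.0000.
u_2 = w_2 + 2.0000·q_1 = (0.6000, -3.0000, 0.8000).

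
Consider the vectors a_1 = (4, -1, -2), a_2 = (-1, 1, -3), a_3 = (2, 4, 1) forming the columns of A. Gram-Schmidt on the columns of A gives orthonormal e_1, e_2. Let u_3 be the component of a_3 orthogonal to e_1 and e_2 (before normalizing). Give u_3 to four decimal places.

a_1 = (4, -1, -2); ‖a_1‖ = 4.5826, so e_1 = (0.8729, -0.2182, -0.4364).
e_1·a_2 = 0.8729·(-1) + (-0.2182)·1 + (-0.4364)·(-3) = 0.2182.
u_2 = a_2 − 0.2182·e_1 = (-1.1905, 1.0476, -2.9048).
‖u_2‖ = 3.3094, so e_2 = (-0.3597, 0.3166, -0.8777).
e_1·a_3 = 0.8729·2 + (-0.2182)·4 + (-0.4364)·1 = 0.4364; e_2·a_3 = (-0.3597)·2 + 0.3166·4 + (-0.8777)·1 = -0.3309.
u_3 = a_3 − 0.4364·e_1 + 0.3309·e_2 = (1.5000, 4.2000, 0.9000).

u_3 = (1.5000, 4.2000, 0.9000)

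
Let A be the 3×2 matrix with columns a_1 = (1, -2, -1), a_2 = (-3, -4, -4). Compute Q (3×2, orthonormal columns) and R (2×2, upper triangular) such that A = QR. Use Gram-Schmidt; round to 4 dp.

Q = [[0.4082, -0.8581], [-0.8165, -0.1907], [-0.4082, -0.4767]], R = [[2.4495, 3.6742], [0.0000, 5.2440]]

a_1 = (1, -2, -1); ‖a_1‖ = 2.4495, so q_1 = (0.4082, -0.8165, -0.4082).
q_1·a_2 = 0.4082·(-3) + (-0.8165)·(-4) + (-0.4082)·(-4) = 3.6742.
u_2 = a_2 − 3.6742·q_1 = (-4.5000, -1.0000, -2.5000).
‖u_2‖ = 5.2440, so q_2 = (-0.8581, -0.1907, -0.4767).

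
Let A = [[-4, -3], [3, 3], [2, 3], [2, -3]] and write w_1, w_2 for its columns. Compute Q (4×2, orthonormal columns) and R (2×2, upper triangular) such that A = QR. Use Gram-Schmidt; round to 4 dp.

Q = [[-0.6963, -0.0955], [0.5222, 0.2293], [0.3482, 0.3630], [0.3482, -0.8981]], R = [[5.7446, 3.6556], [0.0000, 4.7578]]

q_1 = w_1/‖w_1‖ = (-4, 3, 2, 2)/5.7446 = (-0.6963, 0.5222, 0.3482, 0.3482).
r_{12} = q_1·w_2 = 3.6556.
u_2 = w_2 − 3.6556·q_1 = (-0.4545, 1.0909, 1.7273, -4.2727).
‖u_2‖ = 4.7578, so q_2 = (-0.0955, 0.2293, 0.3630, -0.8981).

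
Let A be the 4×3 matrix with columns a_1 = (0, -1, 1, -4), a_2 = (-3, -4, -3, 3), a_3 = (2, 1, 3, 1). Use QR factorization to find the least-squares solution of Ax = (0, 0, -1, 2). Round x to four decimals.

x = (-0.4616, 0.0721, -0.0513)

e_1 = a_1/‖a_1‖ = (0, -1, 1, -4)/4.2426 = (0.0000, -0.2357, 0.2357, -0.9428).
r_{12} = e_1·a_2 = -2.5927.
u_2 = a_2 + 2.5927·e_1 = (-3.0000, -4.6111, -2.3889, 0.5556).
‖u_2‖ = 6.0231, so e_2 = (-0.4981, -0.7656, -0.3966, 0.0922).
r_{13} = e_1·a_3 = -0.4714; r_{23} = e_2·a_3 = -2.8594.
u_3 = a_3 + 0.4714·e_1 + 2.8594·e_2 = (0.5758, -1.3002, 1.9770, 0.8193).
‖u_3‖ = 2.5694, so e_3 = (0.2241, -0.5060, 0.7695, 0.3189).
Qᵀb = (-2.1213, 0.5811, -0.1317).
Back-substitute: x_3 = -0.1317/2.5694 = -0.0513.
x_2 = (0.5811 + 2.8594·(-0.0513))/6.0231 = 0.0721.
x_1 = (-2.1213 + 2.5927·0.0721 + 0.4714·(-0.0513))/4.2426 = -0.4616.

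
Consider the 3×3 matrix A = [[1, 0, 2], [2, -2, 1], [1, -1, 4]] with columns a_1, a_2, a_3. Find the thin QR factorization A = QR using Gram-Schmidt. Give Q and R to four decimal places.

Q = [[0.4082, 0.9129, 0.0000], [0.8165, -0.3651, -0.4472], [0.4082, -0.1826, 0.8944]], R = [[2.4495, -2.0412, 3.2660], [0.0000, 0.9129, 0.7303], [0.0000, 0.0000, 3.1305]]

e_1 = a_1/‖a_1‖ = (1, 2, 1)/2.4495 = (0.4082, 0.8165, 0.4082).
r_{12} = e_1·a_2 = -2.0412.
u_2 = a_2 + 2.0412·e_1 = (0.8333, -0.3333, -0.1667).
‖u_2‖ = 0.9129, so e_2 = (0.9129, -0.3651, -0.1826).
r_{13} = e_1·a_3 = 3.2660; r_{23} = e_2·a_3 = 0.7303.
u_3 = a_3 − 3.2660·e_1 − 0.7303·e_2 = (0.0000, -1.4000, 2.8000).
‖u_3‖ = 3.1305, so e_3 = (0.0000, -0.4472, 0.8944).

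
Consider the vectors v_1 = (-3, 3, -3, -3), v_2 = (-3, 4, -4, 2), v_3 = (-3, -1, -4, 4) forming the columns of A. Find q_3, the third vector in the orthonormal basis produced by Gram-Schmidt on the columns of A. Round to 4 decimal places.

q_3 = (-0.4295, -0.7898, -0.4319, 0.0716)

q_1 = v_1/‖v_1‖ = (-3, 3, -3, -3)/6.0000 = (-0.5000, 0.5000, -0.5000, -0.5000).
r_{12} = q_1·v_2 = 4.5000.
u_2 = v_2 − 4.5000·q_1 = (-0.7500, 1.7500, -1.7500, 4.2500).
‖u_2‖ = 4.9749, so q_2 = (-0.1508, 0.3518, -0.3518, 0.8543).
r_{13} = q_1·v_3 = 1.0000; r_{23} = q_2·v_3 = 4.9247.
u_3 = v_3 − 1.0000·q_1 − 4.9247·q_2 = (-1.7576, -3.2323, -1.7677, 0.2929).
‖u_3‖ = 4.0924, so q_3 = (-0.4295, -0.7898, -0.4319, 0.0716).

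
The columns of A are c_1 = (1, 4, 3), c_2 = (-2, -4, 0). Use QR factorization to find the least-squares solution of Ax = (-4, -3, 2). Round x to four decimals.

x = (0.8163, 1.7347)

c_1 = (1, 4, 3); ‖c_1‖ = 5.0990, so q_1 = (0.1961, 0.7845, 0.5883).
q_1·c_2 = 0.1961·(-2) + 0.7845·(-4) + 0.5883·0 = -3.5301.
u_2 = c_2 + 3.5301·q_1 = (-1.3077, -1.2308, 2.0769).
‖u_2‖ = 2.7456, so q_2 = (-0.4763, -0.4483, 0.7564).
Qᵀb = (-1.9612, 4.7628).
Back-substitute: x_2 = 4.7628/2.7456 = 1.7347.
x_1 = (-1.9612 + 3.5301·1.7347)/5.0990 = 0.8163.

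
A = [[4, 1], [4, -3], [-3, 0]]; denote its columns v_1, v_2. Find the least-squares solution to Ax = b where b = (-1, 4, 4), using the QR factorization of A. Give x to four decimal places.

x = (-0.3006, -1.5405)

v_1 = (4, 4, -3); ‖v_1‖ = 6.4031, so e_1 = (0.6247, 0.6247, -0.4685).
e_1·v_2 = 0.6247·1 + 0.6247·(-3) + (-0.4685)·0 = -1.2494.
u_2 = v_2 + 1.2494·e_1 = (1.7805, -2.2195, -0.5854).
‖u_2‖ = 2.9050, so e_2 = (0.6129, -0.7640, -0.2015).
Qᵀb = (0.0000, -4.4750).
Back-substitute: x_2 = -4.4750/2.9050 = -1.5405.
x_1 = (0.0000 + 1.2494·(-1.5405))/6.4031 = -0.3006.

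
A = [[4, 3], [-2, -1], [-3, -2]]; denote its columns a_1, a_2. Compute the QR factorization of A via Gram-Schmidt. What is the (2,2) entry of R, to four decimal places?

r_{22} = 0.4549

a_1 = (4, -2, -3); ‖a_1‖ = 5.3852, so q_1 = (0.7428, -0.3714, -0.5571).
q_1·a_2 = 0.7428·3 + (-0.3714)·(-1) + (-0.5571)·(-2) = 3.7139.
u_2 = a_2 − 3.7139·q_1 = (0.2414, 0.3793, 0.0690).
r_{22} = ‖u_2‖ = 0.4549.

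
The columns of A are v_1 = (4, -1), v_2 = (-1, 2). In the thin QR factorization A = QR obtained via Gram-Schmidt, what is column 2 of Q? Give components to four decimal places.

q_2 = (0.2425, 0.9701)

v_1 = (4, -1); ‖v_1‖ = 4.1231, so q_1 = (0.9701, -0.2425).
q_1·v_2 = 0.9701·(-1) + (-0.2425)·2 = -1.4552.
u_2 = v_2 + 1.4552·q_1 = (0.4118, 1.6471).
‖u_2‖ = 1.6977, so q_2 = (0.2425, 0.9701).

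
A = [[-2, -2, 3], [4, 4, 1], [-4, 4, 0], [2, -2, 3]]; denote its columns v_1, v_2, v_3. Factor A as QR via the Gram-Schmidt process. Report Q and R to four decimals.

v_1 = (-2, 4, -4, 2); ‖v_1‖ = 6.3246, so q_1 = (-0.3162, 0.6325, -0.6325, 0.3162).
q_1·v_2 = (-0.3162)·(-2) + 0.6325·4 + (-0.6325)·4 + 0.3162·(-2) = 0.0000.
u_2 = v_2 − 0.0000·q_1 = (-2.0000, 4.0000, 4.0000, -2.0000).
‖u_2‖ = 6.3246, so q_2 = (-0.3162, 0.6325, 0.6325, -0.3162).
q_1·v_3 = (-0.3162)·3 + 0.6325·1 + (-0.6325)·0 + 0.3162·3 = 0.6325; q_2·v_3 = (-0.3162)·3 + 0.6325·1 + 0.6325·0 + (-0.3162)·3 = -1.2649.
u_3 = v_3 − 0.6325·q_1 + 1.2649·q_2 = (2.8000, 1.4000, 1.2000, 2.4000).
‖u_3‖ = 4.1231, so q_3 = (0.6791, 0.3395, 0.2910, 0.5821).

Q = [[-0.3162, -0.3162, 0.6791], [0.6325, 0.6325, 0.3395], [-0.6325, 0.6325, 0.2910], [0.3162, -0.3162, 0.5821]], R = [[6.3246, 0.0000, 0.6325], [0.0000, 6.3246, -1.2649], [0.0000, 0.0000, 4.1231]]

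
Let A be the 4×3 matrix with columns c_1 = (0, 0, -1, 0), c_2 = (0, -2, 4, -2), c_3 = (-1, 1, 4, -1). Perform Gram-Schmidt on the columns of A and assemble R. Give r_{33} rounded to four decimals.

r_{33} = 1.7321

c_1 = (0, 0, -1, 0); ‖c_1‖ = 1.0000, so q_1 = (0.0000, 0.0000, -1.0000, 0.0000).
q_1·c_2 = 0.0000·0 + 0.0000·(-2) + (-1.0000)·4 + 0.0000·(-2) = -4.0000.
u_2 = c_2 + 4.0000·q_1 = (0.0000, -2.0000, 0.0000, -2.0000).
‖u_2‖ = 2.8284, so q_2 = (0.0000, -0.7071, 0.0000, -0.7071).
q_1·c_3 = 0.0000·(-1) + 0.0000·1 + (-1.0000)·4 + 0.0000·(-1) = -4.0000; q_2·c_3 = 0.0000·(-1) + (-0.7071)·1 + 0.0000·4 + (-0.7071)·(-1) = 0.0000.
u_3 = c_3 + 4.0000·q_1 + 0.0000·q_2 = (-1.0000, 1.0000, 0.0000, -1.0000).
r_{33} = ‖u_3‖ = 1.7321.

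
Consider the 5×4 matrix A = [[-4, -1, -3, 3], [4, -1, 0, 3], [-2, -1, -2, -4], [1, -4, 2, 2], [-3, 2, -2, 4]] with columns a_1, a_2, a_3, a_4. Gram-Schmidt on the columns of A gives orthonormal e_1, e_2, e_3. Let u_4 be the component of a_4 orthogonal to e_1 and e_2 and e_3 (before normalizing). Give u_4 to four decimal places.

a_1 = (-4, 4, -2, 1, -3); ‖a_1‖ = 6.7823, so e_1 = (-0.5898, 0.5898, -0.2949, 0.1474, -0.4423).
e_1·a_2 = (-0.5898)·(-1) + 0.5898·(-1) + (-0.2949)·(-1) + 0.1474·(-4) + (-0.4423)·2 = -1.1795.
u_2 = a_2 + 1.1795·e_1 = (-1.6957, -0.3043, -1.3478, -3.8261, 1.4783).
‖u_2‖ = 4.6485, so e_2 = (-0.3648, -0.0655, -0.2899, -0.8231, 0.3180).
e_1·a_3 = (-0.5898)·(-3) + 0.5898·0 + (-0.2949)·(-2) + 0.1474·2 + (-0.4423)·(-2) = 3.5386; e_2·a_3 = (-0.3648)·(-3) + (-0.0655)·0 + (-0.2899)·(-2) + (-0.8231)·2 + 0.3180·(-2) = -0.6080.
u_3 = a_3 − 3.5386·e_1 + 0.6080·e_2 = (-1.1348, -2.1268, -1.1328, 0.9779, -0.2414).
‖u_3‖ = 2.8476, so e_3 = (-0.3985, -0.7469, -0.3978, 0.3434, -0.0848).
e_1·a_4 = (-0.5898)·3 + 0.5898·3 + (-0.2949)·(-4) + 0.1474·2 + (-0.4423)·4 = -0.2949; e_2·a_4 = (-0.3648)·3 + (-0.0655)·3 + (-0.2899)·(-4) + (-0.8231)·2 + 0.3180·4 = -0.5051; e_3·a_4 = (-0.3985)·3 + (-0.7469)·3 + (-0.3978)·(-4) + 0.3434·2 + (-0.0848)·4 = -1.4973.
u_4 = a_4 + 0.2949·e_1 + 0.5051·e_2 + 1.4973·e_3 = (2.0452, 2.0226, -4.8290, 2.1419, 3.9032).

u_4 = (2.0452, 2.0226, -4.8290, 2.1419, 3.9032)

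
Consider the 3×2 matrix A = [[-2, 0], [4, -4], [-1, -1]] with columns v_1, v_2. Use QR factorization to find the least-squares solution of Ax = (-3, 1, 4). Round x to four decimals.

x = (-0.1364, -0.5909)

v_1 = (-2, 4, -1); ‖v_1‖ = 4.5826, so e_1 = (-0.4364, 0.8729, -0.2182).
e_1·v_2 = (-0.4364)·0 + 0.8729·(-4) + (-0.2182)·(-1) = -3.2733.
u_2 = v_2 + 3.2733·e_1 = (-1.4286, -1.1429, -1.7143).
‖u_2‖ = 2.5071, so e_2 = (-0.5698, -0.4558, -0.6838).
Qᵀb = (1.3093, -1.4815).
Back-substitute: x_2 = -1.4815/2.5071 = -0.5909.
x_1 = (1.3093 + 3.2733·(-0.5909))/4.5826 = -0.1364.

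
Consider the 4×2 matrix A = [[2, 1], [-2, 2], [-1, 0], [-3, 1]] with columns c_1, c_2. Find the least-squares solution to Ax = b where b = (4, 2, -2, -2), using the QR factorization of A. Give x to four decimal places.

x = (1.2289, 2.0241)

e_1 = c_1/‖c_1‖ = (2, -2, -1, -3)/4.2426 = (0.4714, -0.4714, -0.2357, -0.7071).
r_{12} = e_1·c_2 = -1.1785.
u_2 = c_2 + 1.1785·e_1 = (1.5556, 1.4444, -0.2778, 0.1667).
‖u_2‖ = 2.1473, so e_2 = (0.7244, 0.6727, -0.1294, 0.0776).
Qᵀb = (2.8284, 4.3464).
Back-substitute: x_2 = 4.3464/2.1473 = 2.0241.
x_1 = (2.8284 + 1.1785·2.0241)/4.2426 = 1.2289.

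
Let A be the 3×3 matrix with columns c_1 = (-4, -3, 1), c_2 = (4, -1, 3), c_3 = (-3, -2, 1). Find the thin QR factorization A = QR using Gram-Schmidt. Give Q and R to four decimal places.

Q = [[-0.7845, 0.5230, -0.3333], [-0.5883, -0.4576, 0.6667], [0.1961, 0.7191, 0.6667]], R = [[5.0990, -1.9612, 3.7262], [0.0000, 4.7068, 0.0654], [0.0000, 0.0000, 0.3333]]

q_1 = c_1/‖c_1‖ = (-4, -3, 1)/5.0990 = (-0.7845, -0.5883, 0.1961).
r_{12} = q_1·c_2 = -1.9612.
u_2 = c_2 + 1.9612·q_1 = (2.4615, -2.1538, 3.3846).
‖u_2‖ = 4.7068, so q_2 = (0.5230, -0.4576, 0.7191).
r_{13} = q_1·c_3 = 3.7262; r_{23} = q_2·c_3 = 0.0654.
u_3 = c_3 − 3.7262·q_1 − 0.0654·q_2 = (-0.1111, 0.2222, 0.2222).
‖u_3‖ = 0.3333, so q_3 = (-0.3333, 0.6667, 0.6667).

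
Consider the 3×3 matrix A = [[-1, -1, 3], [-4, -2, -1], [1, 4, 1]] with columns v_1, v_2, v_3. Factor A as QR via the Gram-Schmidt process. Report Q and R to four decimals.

q_1 = v_1/‖v_1‖ = (-1, -4, 1)/4.2426 = (-0.2357, -0.9428, 0.2357).
r_{12} = q_1·v_2 = 3.0641.
u_2 = v_2 − 3.0641·q_1 = (-0.2778, 0.8889, 3.2778).
‖u_2‖ = 3.4075, so q_2 = (-0.0815, 0.2609, 0.9619).
r_{13} = q_1·v_3 = 0.4714; r_{23} = q_2·v_3 = 0.4565.
u_3 = v_3 − 0.4714·q_1 − 0.4565·q_2 = (3.1483, -0.6746, 0.4498).
‖u_3‖ = 3.2511, so q_3 = (0.9684, -0.2075, 0.1383).

Q = [[-0.2357, -0.0815, 0.9684], [-0.9428, 0.2609, -0.2075], [0.2357, 0.9619, 0.1383]], R = [[4.2426, 3.0641, 0.4714], [0.0000, 3.4075, 0.4565], [0.0000, 0.0000, 3.2511]]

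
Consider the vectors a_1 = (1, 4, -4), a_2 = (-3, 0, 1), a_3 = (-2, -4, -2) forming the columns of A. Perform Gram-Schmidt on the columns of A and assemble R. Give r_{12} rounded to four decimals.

a_1 = (1, 4, -4); ‖a_1‖ = 5.7446, so q_1 = (0.1741, 0.6963, -0.6963).
r_{12} = q_1·a_2 = -1.2185.

r_{12} = -1.2185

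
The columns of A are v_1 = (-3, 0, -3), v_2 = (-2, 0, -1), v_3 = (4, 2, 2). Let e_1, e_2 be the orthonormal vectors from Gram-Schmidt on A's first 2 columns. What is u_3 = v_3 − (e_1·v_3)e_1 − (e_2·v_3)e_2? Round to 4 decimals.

u_3 = (0.0000, 2.0000, 0.0000)

v_1 = (-3, 0, -3); ‖v_1‖ = 4.2426, so e_1 = (-0.7071, 0.0000, -0.7071).
e_1·v_2 = (-0.7071)·(-2) + 0.0000·0 + (-0.7071)·(-1) = 2.1213.
u_2 = v_2 − 2.1213·e_1 = (-0.5000, 0.0000, 0.5000).
‖u_2‖ = 0.7071, so e_2 = (-0.7071, 0.0000, 0.7071).
e_1·v_3 = (-0.7071)·4 + 0.0000·2 + (-0.7071)·2 = -4.2426; e_2·v_3 = (-0.7071)·4 + 0.0000·2 + 0.7071·2 = -1.4142.
u_3 = v_3 + 4.2426·e_1 + 1.4142·e_2 = (0.0000, 2.0000, 0.0000).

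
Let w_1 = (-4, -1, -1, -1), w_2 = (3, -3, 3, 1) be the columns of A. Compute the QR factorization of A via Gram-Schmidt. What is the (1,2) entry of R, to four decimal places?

e_1 = w_1/‖w_1‖ = (-4, -1, -1, -1)/4.3589 = (-0.9177, -0.2294, -0.2294, -0.2294).
r_{12} = e_1·w_2 = -2.9824.

r_{12} = -2.9824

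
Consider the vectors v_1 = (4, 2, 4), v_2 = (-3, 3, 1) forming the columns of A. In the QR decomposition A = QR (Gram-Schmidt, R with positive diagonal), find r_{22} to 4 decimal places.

v_1 = (4, 2, 4); ‖v_1‖ = 6.0000, so q_1 = (0.6667, 0.3333, 0.6667).
q_1·v_2 = 0.6667·(-3) + 0.3333·3 + 0.6667·1 = -0.3333.
u_2 = v_2 + 0.3333·q_1 = (-2.7778, 3.1111, 1.2222).
r_{22} = ‖u_2‖ = 4.3461.

r_{22} = 4.3461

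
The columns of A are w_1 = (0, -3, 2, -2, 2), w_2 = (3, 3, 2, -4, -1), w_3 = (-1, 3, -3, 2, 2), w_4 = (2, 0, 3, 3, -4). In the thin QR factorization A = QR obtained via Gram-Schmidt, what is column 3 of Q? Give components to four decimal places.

w_1 = (0, -3, 2, -2, 2); ‖w_1‖ = 4.5826, so e_1 = (0.0000, -0.6547, 0.4364, -0.4364, 0.4364).
e_1·w_2 = 0.0000·3 + (-0.6547)·3 + 0.4364·2 + (-0.4364)·(-4) + 0.4364·(-1) = 0.2182.
u_2 = w_2 − 0.2182·e_1 = (3.0000, 3.1429, 1.9048, -3.9048, -1.0952).
‖u_2‖ = 6.2412, so e_2 = (0.4807, 0.5036, 0.3052, -0.6256, -0.1755).
e_1·w_3 = 0.0000·(-1) + (-0.6547)·3 + 0.4364·(-3) + (-0.4364)·2 + 0.4364·2 = -3.2733; e_2·w_3 = 0.4807·(-1) + 0.5036·3 + 0.3052·(-3) + (-0.6256)·2 + (-0.1755)·2 = -1.4878.
u_3 = w_3 + 3.2733·e_1 + 1.4878·e_2 = (-0.2848, 1.6064, -1.1174, -0.3594, 3.1675).
‖u_3‖ = 3.7513, so e_3 = (-0.0759, 0.4282, -0.2979, -0.0958, 0.8444).

e_3 = (-0.0759, 0.4282, -0.2979, -0.0958, 0.8444)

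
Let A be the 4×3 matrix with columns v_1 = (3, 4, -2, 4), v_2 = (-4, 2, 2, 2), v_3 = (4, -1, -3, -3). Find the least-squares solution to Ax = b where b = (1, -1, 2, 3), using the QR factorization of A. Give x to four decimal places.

x = (0.2523, -2.1892, -2.1766)

v_1 = (3, 4, -2, 4); ‖v_1‖ = 6.7082, so q_1 = (0.4472, 0.5963, -0.2981, 0.5963).
q_1·v_2 = 0.4472·(-4) + 0.5963·2 + (-0.2981)·2 + 0.5963·2 = 0.0000.
u_2 = v_2 − 0.0000·q_1 = (-4.0000, 2.0000, 2.0000, 2.0000).
‖u_2‖ = 5.2915, so q_2 = (-0.7559, 0.3780, 0.3780, 0.3780).
q_1·v_3 = 0.4472·4 + 0.5963·(-1) + (-0.2981)·(-3) + 0.5963·(-3) = 0.2981; q_2·v_3 = (-0.7559)·4 + 0.3780·(-1) + 0.3780·(-3) + 0.3780·(-3) = -5.6695.
u_3 = v_3 − 0.2981·q_1 + 5.6695·q_2 = (-0.4190, 0.9651, -0.7683, -1.0349).
‖u_3‖ = 1.6638, so q_3 = (-0.2519, 0.5800, -0.4617, -0.6220).
Qᵀb = (1.0435, 0.7559, -3.6215).
Back-substitute: x_3 = -3.6215/1.6638 = -2.1766.
x_2 = (0.7559 + 5.6695·(-2.1766))/5.2915 = -2.1892.
x_1 = (1.0435 − 0.0000·(-2.1892) − 0.2981·(-2.1766))/6.7082 = 0.2523.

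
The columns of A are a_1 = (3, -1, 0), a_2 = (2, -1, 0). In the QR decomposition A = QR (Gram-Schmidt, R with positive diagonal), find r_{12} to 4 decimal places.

r_{12} = 2.2136

a_1 = (3, -1, 0); ‖a_1‖ = 3.1623, so e_1 = (0.9487, -0.3162, 0.0000).
r_{12} = e_1·a_2 = 2.2136.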